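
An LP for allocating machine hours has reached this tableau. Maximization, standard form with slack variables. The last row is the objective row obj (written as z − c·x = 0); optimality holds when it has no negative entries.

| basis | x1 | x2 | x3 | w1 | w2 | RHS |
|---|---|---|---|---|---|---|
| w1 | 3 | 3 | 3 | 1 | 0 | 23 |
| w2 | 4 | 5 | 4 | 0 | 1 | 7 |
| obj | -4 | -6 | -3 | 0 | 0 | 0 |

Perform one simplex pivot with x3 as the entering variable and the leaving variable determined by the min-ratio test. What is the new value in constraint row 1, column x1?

0

Ratio test on column x3 — row 1: 23/3 = 23/3; row 2: 7/4 = 7/4. Minimum is 7/4 at row 2 (w2 leaves); pivot element 4.
Divide row 2 by 4; eliminate column x3 from the other rows.
Row 1 update in column x1: 3 − 3·1 = 0.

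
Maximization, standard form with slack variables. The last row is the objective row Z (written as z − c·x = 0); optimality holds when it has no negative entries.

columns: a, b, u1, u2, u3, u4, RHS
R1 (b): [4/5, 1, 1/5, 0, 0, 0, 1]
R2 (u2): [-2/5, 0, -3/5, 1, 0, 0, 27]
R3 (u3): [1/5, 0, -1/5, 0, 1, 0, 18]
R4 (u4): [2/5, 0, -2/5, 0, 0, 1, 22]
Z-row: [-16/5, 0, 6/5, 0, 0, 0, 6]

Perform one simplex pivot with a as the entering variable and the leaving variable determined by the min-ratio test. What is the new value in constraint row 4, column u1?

-1/2

Ratio test on column a — row 1: 1/(4/5) = 5/4; row 2: entry -2/5 ≤ 0; row 3: 18/(1/5) = 90; row 4: 22/(2/5) = 55. Minimum is 5/4 at row 1 (b leaves); pivot element 4/5.
Divide row 1 by 4/5; eliminate column a from the other rows.
Row 4 update in column u1: -2/5 − (2/5)·(1/4) = -1/2.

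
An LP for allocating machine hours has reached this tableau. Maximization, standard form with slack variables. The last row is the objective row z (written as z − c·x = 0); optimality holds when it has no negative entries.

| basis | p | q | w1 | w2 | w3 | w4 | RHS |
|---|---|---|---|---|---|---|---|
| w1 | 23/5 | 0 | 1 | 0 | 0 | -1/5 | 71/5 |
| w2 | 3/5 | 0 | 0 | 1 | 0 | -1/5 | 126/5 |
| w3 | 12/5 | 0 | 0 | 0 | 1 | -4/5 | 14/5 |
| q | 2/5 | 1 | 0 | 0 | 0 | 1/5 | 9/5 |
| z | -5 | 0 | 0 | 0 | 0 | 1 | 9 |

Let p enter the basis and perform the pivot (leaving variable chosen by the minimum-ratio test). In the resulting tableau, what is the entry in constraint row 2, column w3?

-1/4

Ratio test on column p — row 1: (71/5)/(23/5) = 71/23; row 2: (126/5)/(3/5) = 42; row 3: (14/5)/(12/5) = 7/6; row 4: (9/5)/(2/5) = 9/2. Minimum is 7/6 at row 3 (w3 leaves); pivot element 12/5.
Divide row 3 by 12/5; eliminate column p from the other rows.
Row 2 update in column w3: 0 − (3/5)·(5/12) = -1/4.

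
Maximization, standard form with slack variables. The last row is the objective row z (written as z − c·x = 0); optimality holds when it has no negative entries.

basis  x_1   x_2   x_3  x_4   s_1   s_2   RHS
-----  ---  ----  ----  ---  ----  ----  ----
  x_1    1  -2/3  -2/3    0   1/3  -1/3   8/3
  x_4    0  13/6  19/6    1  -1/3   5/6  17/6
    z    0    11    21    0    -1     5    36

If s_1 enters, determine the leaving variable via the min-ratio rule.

x_1

Column s_1 entries and ratios — x_1: (8/3)/(1/3) = 8; x_4: -1/3 ≤ 0, skip.
Smallest ratio is 8 in the row of x_1, so x_1 leaves.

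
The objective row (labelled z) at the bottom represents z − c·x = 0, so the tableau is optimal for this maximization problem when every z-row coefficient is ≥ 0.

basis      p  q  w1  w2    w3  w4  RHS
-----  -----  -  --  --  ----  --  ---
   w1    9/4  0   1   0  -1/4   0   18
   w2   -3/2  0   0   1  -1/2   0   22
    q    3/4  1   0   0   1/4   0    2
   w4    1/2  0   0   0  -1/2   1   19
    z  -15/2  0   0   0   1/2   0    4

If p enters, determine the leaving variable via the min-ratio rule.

q

Column p entries and ratios — w1: 18/(9/4) = 8; w2: -3/2 ≤ 0, skip; q: 2/(3/4) = 8/3; w4: 19/(1/2) = 38.
Smallest ratio is 8/3 in the row of q, so q leaves.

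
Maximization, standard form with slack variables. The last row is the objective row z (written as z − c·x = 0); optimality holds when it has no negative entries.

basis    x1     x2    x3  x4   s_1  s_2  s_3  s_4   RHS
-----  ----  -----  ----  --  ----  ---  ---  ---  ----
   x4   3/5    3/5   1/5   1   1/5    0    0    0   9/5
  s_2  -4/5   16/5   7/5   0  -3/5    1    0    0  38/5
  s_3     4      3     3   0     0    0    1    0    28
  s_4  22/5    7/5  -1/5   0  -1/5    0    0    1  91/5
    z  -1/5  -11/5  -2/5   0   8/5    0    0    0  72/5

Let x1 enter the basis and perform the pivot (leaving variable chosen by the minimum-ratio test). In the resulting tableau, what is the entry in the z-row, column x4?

Ratio test on column x1 — row 1: (9/5)/(3/5) = 3; row 2: entry -4/5 ≤ 0; row 3: 28/4 = 7; row 4: (91/5)/(22/5) = 91/22. Minimum is 3 at row 1 (x4 leaves); pivot element 3/5.
Divide row 1 by 3/5; eliminate column x1 from the other rows.
z-row update in column x4: 0 − (-1/5)·(5/3) = 1/3.

1/3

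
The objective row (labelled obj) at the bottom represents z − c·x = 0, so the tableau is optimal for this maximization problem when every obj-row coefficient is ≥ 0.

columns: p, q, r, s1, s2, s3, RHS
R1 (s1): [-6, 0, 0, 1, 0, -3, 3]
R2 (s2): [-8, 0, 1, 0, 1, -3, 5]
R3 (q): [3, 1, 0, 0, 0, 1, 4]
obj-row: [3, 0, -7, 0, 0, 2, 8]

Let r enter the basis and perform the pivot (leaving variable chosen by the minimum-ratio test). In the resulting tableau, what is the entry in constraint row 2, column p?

Ratio test on column r — row 1: entry 0 ≤ 0; row 2: 5/1 = 5; row 3: entry 0 ≤ 0. Minimum is 5 at row 2 (s2 leaves); pivot element 1.
Divide row 2 by 1; eliminate column r from the other rows.
In the new row 2, the p entry is the old entry divided by the pivot: (-8)/1 = -8.

-8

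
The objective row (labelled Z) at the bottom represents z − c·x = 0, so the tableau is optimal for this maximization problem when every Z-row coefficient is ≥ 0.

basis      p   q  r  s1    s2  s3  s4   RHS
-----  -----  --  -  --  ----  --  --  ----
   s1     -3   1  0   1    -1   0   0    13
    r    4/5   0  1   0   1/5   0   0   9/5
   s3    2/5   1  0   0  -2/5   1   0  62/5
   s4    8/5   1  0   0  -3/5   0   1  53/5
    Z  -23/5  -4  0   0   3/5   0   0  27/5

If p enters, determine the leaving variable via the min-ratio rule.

Column p entries and ratios — s1: -3 ≤ 0, skip; r: (9/5)/(4/5) = 9/4; s3: (62/5)/(2/5) = 31; s4: (53/5)/(8/5) = 53/8.
Smallest ratio is 9/4 in the row of r, so r leaves.

r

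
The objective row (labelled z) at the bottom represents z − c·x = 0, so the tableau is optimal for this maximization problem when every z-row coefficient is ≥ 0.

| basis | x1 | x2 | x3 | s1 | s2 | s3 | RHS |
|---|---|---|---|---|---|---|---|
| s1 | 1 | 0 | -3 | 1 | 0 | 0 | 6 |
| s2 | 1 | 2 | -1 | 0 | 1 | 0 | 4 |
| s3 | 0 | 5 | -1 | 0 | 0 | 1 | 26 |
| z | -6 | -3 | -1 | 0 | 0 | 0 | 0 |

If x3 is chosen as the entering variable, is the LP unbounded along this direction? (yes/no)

yes

Every constraint-row entry in column x3 is ≤ 0, so increasing x3 is unbounded.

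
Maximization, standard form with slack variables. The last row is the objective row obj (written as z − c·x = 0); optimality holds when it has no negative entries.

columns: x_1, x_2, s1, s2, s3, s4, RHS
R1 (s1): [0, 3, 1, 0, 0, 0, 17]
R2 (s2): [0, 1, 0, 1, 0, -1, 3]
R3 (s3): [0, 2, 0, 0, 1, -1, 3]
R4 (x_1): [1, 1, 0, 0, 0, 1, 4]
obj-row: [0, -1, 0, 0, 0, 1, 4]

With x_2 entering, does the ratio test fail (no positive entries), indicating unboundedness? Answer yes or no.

Column x_2 has positive entries in row(s) 1, 2, 3, 4, so the ratio test bounds it — not unbounded.

no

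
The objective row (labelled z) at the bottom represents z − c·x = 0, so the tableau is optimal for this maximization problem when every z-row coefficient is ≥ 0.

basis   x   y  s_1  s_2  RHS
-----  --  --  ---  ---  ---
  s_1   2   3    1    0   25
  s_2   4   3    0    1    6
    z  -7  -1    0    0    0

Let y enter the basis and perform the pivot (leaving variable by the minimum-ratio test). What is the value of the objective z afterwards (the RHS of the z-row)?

Ratio test on column y — row 1: 25/3 = 25/3; row 2: 6/3 = 2. Minimum is 2 at row 2 (s_2 leaves); pivot element 3.
Pivot on row 2; the z-row RHS becomes 0 − (-1)·2 = 2.

2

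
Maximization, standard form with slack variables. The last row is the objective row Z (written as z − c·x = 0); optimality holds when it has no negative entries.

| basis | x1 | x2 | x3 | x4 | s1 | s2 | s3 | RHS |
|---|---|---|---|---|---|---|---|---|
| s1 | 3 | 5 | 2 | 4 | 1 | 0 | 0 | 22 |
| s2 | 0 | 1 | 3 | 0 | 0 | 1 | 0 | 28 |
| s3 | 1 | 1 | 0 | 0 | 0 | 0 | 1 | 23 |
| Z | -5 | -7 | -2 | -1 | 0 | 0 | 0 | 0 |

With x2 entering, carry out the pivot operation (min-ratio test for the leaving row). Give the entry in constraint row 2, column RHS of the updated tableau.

Ratio test on column x2 — row 1: 22/5 = 22/5; row 2: 28/1 = 28; row 3: 23/1 = 23. Minimum is 22/5 at row 1 (s1 leaves); pivot element 5.
Divide row 1 by 5; eliminate column x2 from the other rows.
Row 2 update in column RHS: 28 − 1·(22/5) = 118/5.

118/5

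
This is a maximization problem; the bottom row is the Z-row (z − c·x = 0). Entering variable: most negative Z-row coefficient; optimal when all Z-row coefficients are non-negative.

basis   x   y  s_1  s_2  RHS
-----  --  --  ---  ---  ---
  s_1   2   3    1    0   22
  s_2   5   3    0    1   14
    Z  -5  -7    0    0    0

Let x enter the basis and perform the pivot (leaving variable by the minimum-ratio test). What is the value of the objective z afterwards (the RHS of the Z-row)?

14

Ratio test on column x — row 1: 22/2 = 11; row 2: 14/5 = 14/5. Minimum is 14/5 at row 2 (s_2 leaves); pivot element 5.
Pivot on row 2; the Z-row RHS becomes 0 − (-5)·(14/5) = 14.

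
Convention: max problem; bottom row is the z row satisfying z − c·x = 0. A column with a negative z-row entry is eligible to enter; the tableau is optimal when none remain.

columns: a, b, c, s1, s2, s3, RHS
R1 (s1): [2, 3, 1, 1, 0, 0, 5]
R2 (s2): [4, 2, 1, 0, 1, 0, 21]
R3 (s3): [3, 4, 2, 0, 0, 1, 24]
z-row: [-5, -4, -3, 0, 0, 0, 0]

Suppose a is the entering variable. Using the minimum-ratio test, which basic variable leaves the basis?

s1

Column a entries and ratios — s1: 5/2 = 5/2; s2: 21/4 = 21/4; s3: 24/3 = 8.
Smallest ratio is 5/2 in the row of s1, so s1 leaves.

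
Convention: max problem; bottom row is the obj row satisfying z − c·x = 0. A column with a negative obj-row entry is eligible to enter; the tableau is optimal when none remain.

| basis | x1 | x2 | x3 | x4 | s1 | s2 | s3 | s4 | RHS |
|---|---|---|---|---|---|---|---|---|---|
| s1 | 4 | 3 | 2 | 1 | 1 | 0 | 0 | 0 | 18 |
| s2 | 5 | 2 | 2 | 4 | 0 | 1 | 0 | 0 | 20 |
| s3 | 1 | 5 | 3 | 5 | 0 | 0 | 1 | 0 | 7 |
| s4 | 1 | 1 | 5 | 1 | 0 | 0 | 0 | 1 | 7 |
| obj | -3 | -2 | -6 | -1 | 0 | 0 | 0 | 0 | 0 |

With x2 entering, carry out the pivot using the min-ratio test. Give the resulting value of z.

14/5

Ratio test on column x2 — row 1: 18/3 = 6; row 2: 20/2 = 10; row 3: 7/5 = 7/5; row 4: 7/1 = 7. Minimum is 7/5 at row 3 (s3 leaves); pivot element 5.
Pivot on row 3; the obj-row RHS becomes 0 − (-2)·(7/5) = 14/5.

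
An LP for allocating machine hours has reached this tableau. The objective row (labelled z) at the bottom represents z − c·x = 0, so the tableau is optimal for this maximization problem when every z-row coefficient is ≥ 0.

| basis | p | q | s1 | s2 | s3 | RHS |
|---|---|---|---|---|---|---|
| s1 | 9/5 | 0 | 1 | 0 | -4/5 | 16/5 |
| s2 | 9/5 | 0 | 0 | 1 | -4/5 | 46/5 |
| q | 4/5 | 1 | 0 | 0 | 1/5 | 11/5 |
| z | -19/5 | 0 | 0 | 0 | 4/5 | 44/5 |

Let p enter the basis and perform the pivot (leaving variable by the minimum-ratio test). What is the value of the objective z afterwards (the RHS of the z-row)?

140/9

Ratio test on column p — row 1: (16/5)/(9/5) = 16/9; row 2: (46/5)/(9/5) = 46/9; row 3: (11/5)/(4/5) = 11/4. Minimum is 16/9 at row 1 (s1 leaves); pivot element 9/5.
Pivot on row 1; the z-row RHS becomes 44/5 − (-19/5)·(16/9) = 140/9.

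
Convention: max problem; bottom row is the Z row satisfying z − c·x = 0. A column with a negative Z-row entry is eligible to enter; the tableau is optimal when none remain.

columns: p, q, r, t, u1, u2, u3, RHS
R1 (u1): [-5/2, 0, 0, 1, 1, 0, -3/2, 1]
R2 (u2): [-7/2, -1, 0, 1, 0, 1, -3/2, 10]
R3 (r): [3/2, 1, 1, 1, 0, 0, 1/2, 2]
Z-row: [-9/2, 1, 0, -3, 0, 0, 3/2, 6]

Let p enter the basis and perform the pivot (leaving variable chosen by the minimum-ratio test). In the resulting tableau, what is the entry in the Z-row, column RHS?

12

Ratio test on column p — row 1: entry -5/2 ≤ 0; row 2: entry -7/2 ≤ 0; row 3: 2/(3/2) = 4/3. Minimum is 4/3 at row 3 (r leaves); pivot element 3/2.
Divide row 3 by 3/2; eliminate column p from the other rows.
Z-row update in column RHS: 6 − (-9/2)·(4/3) = 12.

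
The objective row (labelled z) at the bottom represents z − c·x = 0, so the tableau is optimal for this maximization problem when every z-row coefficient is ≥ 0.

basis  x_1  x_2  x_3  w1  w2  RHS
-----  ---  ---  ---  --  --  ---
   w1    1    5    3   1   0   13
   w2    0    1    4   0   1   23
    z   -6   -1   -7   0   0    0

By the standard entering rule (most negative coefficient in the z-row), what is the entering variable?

x_3

Negative z-row entries: x_1: -6, x_2: -1, x_3: -7.
The most negative is -7 in column x_3, so x_3 enters.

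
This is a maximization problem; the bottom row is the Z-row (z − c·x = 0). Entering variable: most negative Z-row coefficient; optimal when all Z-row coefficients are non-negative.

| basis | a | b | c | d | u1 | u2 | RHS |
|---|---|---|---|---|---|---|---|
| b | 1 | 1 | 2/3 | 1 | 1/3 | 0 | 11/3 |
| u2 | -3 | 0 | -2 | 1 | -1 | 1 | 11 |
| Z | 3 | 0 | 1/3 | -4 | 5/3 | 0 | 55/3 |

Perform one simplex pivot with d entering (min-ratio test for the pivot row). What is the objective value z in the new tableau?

33

Ratio test on column d — row 1: (11/3)/1 = 11/3; row 2: 11/1 = 11. Minimum is 11/3 at row 1 (b leaves); pivot element 1.
Pivot on row 1; the Z-row RHS becomes 55/3 − (-4)·(11/3) = 33.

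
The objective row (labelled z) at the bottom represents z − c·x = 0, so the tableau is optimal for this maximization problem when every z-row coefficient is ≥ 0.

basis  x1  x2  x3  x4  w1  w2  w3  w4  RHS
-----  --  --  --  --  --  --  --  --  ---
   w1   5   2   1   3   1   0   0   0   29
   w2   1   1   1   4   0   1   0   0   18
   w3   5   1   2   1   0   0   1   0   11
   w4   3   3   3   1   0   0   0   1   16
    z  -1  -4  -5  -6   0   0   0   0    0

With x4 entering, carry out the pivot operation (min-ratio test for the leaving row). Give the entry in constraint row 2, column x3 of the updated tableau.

1/4

Ratio test on column x4 — row 1: 29/3 = 29/3; row 2: 18/4 = 9/2; row 3: 11/1 = 11; row 4: 16/1 = 16. Minimum is 9/2 at row 2 (w2 leaves); pivot element 4.
Divide row 2 by 4; eliminate column x4 from the other rows.
In the new row 2, the x3 entry is the old entry divided by the pivot: 1/4 = 1/4.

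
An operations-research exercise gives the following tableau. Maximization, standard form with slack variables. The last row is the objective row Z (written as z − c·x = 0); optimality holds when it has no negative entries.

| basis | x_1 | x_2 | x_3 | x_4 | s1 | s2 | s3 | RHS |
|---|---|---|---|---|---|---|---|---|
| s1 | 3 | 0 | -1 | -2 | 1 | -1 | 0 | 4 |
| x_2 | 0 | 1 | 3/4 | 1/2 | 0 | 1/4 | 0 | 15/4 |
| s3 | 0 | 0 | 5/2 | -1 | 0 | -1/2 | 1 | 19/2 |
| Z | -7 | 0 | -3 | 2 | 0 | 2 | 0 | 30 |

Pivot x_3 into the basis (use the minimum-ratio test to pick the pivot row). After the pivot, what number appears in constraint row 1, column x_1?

3

Ratio test on column x_3 — row 1: entry -1 ≤ 0; row 2: (15/4)/(3/4) = 5; row 3: (19/2)/(5/2) = 19/5. Minimum is 19/5 at row 3 (s3 leaves); pivot element 5/2.
Divide row 3 by 5/2; eliminate column x_3 from the other rows.
Row 1 update in column x_1: 3 − (-1)·0 = 3.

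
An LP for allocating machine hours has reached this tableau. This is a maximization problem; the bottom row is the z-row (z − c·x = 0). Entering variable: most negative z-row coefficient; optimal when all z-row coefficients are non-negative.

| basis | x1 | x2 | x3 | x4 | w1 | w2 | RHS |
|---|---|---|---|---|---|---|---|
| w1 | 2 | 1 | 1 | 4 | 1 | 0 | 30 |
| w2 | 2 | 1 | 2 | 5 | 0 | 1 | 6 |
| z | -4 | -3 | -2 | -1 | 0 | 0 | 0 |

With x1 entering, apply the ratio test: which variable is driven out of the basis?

w2

Column x1 entries and ratios — w1: 30/2 = 15; w2: 6/2 = 3.
Smallest ratio is 3 in the row of w2, so w2 leaves.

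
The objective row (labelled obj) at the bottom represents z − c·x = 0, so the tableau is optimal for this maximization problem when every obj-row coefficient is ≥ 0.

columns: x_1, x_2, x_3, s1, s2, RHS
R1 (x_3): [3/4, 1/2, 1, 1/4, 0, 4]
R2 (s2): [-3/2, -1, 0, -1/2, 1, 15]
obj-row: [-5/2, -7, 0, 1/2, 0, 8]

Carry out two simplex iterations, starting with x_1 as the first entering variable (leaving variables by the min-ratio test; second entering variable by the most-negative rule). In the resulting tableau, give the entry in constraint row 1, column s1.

Ratio test on column x_1 — row 1: 4/(3/4) = 16/3; row 2: entry -3/2 ≤ 0. Minimum is 16/3 at row 1 (x_3 leaves); pivot element 3/4.
Divide row 1 by 3/4; eliminate column x_1 from the other rows.
Second iteration: most negative obj-row entry is -16/3 in column x_2, so x_2 enters.
Ratio test on column x_2 — row 1: (16/3)/(2/3) = 8; row 2: entry 0 ≤ 0. Minimum is 8 at row 1 (x_1 leaves); pivot element 2/3.
Divide row 1 by 2/3; eliminate column x_2 from the other rows.
After both pivots, the entry at constraint row 1, column s1 is 1/2.

1/2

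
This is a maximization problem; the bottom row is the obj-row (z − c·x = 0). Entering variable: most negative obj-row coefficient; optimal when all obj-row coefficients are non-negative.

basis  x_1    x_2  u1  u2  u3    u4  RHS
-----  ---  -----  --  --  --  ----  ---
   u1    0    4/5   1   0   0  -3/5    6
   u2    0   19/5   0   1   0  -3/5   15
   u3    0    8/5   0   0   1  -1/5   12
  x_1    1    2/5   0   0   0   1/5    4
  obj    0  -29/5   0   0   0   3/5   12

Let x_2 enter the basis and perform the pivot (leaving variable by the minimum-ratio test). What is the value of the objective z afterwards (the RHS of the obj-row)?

Ratio test on column x_2 — row 1: 6/(4/5) = 15/2; row 2: 15/(19/5) = 75/19; row 3: 12/(8/5) = 15/2; row 4: 4/(2/5) = 10. Minimum is 75/19 at row 2 (u2 leaves); pivot element 19/5.
Pivot on row 2; the obj-row RHS becomes 12 − (-29/5)·(75/19) = 663/19.

663/19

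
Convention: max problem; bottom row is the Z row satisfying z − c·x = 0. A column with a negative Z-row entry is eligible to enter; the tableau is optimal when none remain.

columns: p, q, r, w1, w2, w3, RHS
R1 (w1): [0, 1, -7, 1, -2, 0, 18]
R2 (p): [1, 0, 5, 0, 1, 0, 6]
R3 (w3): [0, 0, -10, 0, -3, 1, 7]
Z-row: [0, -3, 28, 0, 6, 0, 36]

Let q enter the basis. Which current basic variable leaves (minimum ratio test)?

w1

Column q entries and ratios — w1: 18/1 = 18; p: 0 ≤ 0, skip; w3: 0 ≤ 0, skip.
Smallest ratio is 18 in the row of w1, so w1 leaves.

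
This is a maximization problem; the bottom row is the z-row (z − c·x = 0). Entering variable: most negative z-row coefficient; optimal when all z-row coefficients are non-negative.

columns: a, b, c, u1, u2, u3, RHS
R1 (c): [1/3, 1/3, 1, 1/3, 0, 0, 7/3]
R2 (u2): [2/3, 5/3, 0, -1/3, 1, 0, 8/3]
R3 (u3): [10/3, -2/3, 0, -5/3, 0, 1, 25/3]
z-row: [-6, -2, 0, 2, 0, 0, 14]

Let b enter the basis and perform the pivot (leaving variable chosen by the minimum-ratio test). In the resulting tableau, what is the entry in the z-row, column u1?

8/5

Ratio test on column b — row 1: (7/3)/(1/3) = 7; row 2: (8/3)/(5/3) = 8/5; row 3: entry -2/3 ≤ 0. Minimum is 8/5 at row 2 (u2 leaves); pivot element 5/3.
Divide row 2 by 5/3; eliminate column b from the other rows.
z-row update in column u1: 2 − (-2)·(-1/5) = 8/5.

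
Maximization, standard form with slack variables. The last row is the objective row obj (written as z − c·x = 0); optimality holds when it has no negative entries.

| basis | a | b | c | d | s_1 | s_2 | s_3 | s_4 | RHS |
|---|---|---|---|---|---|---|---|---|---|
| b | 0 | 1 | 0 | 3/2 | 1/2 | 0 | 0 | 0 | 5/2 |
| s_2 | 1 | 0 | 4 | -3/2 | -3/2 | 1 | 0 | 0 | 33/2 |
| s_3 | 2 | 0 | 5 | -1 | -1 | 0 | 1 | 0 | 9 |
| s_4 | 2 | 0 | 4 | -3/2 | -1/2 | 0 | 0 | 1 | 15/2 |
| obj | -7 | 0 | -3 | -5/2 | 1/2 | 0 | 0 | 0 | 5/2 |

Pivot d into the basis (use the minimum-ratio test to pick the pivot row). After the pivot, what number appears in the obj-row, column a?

-7

Ratio test on column d — row 1: (5/2)/(3/2) = 5/3; row 2: entry -3/2 ≤ 0; row 3: entry -1 ≤ 0; row 4: entry -3/2 ≤ 0. Minimum is 5/3 at row 1 (b leaves); pivot element 3/2.
Divide row 1 by 3/2; eliminate column d from the other rows.
obj-row update in column a: -7 − (-5/2)·0 = -7.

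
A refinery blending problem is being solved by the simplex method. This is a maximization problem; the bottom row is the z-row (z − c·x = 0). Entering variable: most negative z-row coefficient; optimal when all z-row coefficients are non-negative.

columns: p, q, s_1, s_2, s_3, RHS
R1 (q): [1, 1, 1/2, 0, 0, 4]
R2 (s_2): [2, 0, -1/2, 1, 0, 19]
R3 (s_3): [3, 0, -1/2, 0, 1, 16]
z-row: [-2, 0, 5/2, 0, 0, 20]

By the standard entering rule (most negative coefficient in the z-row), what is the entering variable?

Negative z-row entries: p: -2.
The most negative is -2 in column p, so p enters.

p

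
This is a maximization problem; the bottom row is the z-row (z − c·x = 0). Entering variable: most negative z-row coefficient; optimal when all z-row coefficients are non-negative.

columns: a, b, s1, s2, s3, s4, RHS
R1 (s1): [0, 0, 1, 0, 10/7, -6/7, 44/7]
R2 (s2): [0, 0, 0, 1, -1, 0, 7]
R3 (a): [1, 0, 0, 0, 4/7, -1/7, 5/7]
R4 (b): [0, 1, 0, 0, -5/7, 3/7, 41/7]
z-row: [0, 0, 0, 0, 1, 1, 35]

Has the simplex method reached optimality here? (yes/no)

yes

Every z-row coefficient is ≥ 0, so the tableau is optimal.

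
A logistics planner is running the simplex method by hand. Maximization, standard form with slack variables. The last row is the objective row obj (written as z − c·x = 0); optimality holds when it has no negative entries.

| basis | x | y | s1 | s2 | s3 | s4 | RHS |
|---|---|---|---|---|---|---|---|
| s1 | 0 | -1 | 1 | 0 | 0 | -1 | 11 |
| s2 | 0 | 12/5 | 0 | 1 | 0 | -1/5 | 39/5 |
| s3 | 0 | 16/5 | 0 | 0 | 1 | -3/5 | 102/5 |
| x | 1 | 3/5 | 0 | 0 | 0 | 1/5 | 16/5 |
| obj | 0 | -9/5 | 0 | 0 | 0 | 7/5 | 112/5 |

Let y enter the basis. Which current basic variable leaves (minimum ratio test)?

s2

Column y entries and ratios — s1: -1 ≤ 0, skip; s2: (39/5)/(12/5) = 13/4; s3: (102/5)/(16/5) = 51/8; x: (16/5)/(3/5) = 16/3.
Smallest ratio is 13/4 in the row of s2, so s2 leaves.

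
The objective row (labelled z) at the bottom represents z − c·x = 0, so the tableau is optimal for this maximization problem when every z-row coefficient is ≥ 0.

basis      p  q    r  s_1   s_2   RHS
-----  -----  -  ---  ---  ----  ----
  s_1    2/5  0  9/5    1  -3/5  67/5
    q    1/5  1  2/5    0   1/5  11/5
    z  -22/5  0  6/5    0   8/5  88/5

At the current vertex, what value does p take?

p is not in the basis, so in the current basic feasible solution p = 0.

0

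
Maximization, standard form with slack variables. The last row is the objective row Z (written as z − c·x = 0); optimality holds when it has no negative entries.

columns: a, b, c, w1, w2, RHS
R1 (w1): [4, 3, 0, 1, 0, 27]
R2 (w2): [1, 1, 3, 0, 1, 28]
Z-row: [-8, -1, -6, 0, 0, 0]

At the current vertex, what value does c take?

c is not in the basis, so in the current basic feasible solution c = 0.

0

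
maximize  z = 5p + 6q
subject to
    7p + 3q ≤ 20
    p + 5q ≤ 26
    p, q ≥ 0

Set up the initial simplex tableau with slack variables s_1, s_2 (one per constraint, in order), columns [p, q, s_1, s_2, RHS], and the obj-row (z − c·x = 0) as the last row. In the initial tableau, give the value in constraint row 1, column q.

Constraint 1 has coefficient 3 on q.

3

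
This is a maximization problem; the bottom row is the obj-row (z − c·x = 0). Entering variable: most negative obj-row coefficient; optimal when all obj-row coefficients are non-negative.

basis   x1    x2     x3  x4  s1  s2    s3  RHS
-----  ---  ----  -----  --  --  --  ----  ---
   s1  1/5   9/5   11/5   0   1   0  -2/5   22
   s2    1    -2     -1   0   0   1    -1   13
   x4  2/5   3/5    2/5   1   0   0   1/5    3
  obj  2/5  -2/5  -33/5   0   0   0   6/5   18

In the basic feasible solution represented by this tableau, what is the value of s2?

s2 is basic (row 2); its value is the RHS of that row, 13.

13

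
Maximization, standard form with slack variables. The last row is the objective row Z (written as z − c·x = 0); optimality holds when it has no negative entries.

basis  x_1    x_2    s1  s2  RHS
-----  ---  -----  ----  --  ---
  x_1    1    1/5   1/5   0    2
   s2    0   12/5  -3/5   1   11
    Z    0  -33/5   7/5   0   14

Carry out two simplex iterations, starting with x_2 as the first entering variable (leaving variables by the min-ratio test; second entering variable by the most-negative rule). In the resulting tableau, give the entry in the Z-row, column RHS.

Ratio test on column x_2 — row 1: 2/(1/5) = 10; row 2: 11/(12/5) = 55/12. Minimum is 55/12 at row 2 (s2 leaves); pivot element 12/5.
Divide row 2 by 12/5; eliminate column x_2 from the other rows.
Second iteration: most negative Z-row entry is -1/4 in column s1, so s1 enters.
Ratio test on column s1 — row 1: (13/12)/(1/4) = 13/3; row 2: entry -1/4 ≤ 0. Minimum is 13/3 at row 1 (x_1 leaves); pivot element 1/4.
Divide row 1 by 1/4; eliminate column s1 from the other rows.
After both pivots, the entry at the Z-row, column RHS is 136/3.

136/3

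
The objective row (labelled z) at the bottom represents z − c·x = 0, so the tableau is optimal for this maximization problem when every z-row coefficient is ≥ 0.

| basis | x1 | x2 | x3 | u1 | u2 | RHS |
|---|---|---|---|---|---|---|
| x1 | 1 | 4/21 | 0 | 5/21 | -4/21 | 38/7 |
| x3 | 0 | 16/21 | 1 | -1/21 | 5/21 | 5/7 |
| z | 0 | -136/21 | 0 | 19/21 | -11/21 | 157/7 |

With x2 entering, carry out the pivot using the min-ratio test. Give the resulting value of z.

Ratio test on column x2 — row 1: (38/7)/(4/21) = 57/2; row 2: (5/7)/(16/21) = 15/16. Minimum is 15/16 at row 2 (x3 leaves); pivot element 16/21.
Pivot on row 2; the z-row RHS becomes 157/7 − (-136/21)·(15/16) = 57/2.

57/2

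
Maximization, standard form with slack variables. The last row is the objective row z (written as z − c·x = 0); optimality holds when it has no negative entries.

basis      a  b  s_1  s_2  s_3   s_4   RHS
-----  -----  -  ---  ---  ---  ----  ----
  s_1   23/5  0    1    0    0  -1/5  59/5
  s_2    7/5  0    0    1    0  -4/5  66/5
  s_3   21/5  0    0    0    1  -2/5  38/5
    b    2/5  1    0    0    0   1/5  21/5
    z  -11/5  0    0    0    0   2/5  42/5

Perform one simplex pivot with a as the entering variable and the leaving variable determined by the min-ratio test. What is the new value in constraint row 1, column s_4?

5/21

Ratio test on column a — row 1: (59/5)/(23/5) = 59/23; row 2: (66/5)/(7/5) = 66/7; row 3: (38/5)/(21/5) = 38/21; row 4: (21/5)/(2/5) = 21/2. Minimum is 38/21 at row 3 (s_3 leaves); pivot element 21/5.
Divide row 3 by 21/5; eliminate column a from the other rows.
Row 1 update in column s_4: -1/5 − (23/5)·(-2/21) = 5/21.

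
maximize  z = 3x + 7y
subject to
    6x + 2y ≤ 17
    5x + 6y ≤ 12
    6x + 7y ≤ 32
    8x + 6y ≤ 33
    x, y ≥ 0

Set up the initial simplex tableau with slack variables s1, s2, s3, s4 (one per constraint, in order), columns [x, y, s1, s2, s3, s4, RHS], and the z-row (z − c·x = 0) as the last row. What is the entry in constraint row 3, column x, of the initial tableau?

Constraint 3 has coefficient 6 on x.

6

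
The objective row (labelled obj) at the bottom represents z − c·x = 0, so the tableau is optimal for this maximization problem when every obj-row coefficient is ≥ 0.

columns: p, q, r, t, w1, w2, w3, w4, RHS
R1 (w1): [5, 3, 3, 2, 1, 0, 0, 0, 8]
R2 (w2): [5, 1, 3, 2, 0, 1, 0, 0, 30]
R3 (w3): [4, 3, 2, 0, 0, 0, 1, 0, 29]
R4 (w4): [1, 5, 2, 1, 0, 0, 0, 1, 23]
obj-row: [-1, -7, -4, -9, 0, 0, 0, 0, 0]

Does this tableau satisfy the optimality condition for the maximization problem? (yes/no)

The obj-row has a negative entry -9 in column t, so it is not optimal.

no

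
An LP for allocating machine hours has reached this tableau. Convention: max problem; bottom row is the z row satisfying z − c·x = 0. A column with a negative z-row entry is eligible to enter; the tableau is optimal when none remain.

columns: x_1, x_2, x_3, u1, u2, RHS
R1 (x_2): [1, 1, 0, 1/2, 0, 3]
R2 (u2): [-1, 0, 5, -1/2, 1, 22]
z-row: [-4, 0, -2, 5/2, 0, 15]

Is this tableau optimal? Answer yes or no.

no

The z-row has a negative entry -4 in column x_1, so it is not optimal.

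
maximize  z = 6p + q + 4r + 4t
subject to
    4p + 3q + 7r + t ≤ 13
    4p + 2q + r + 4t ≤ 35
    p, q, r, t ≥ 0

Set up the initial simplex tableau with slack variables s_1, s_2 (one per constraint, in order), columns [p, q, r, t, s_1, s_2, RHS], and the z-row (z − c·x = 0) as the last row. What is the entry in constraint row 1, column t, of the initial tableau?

1

Constraint 1 has coefficient 1 on t.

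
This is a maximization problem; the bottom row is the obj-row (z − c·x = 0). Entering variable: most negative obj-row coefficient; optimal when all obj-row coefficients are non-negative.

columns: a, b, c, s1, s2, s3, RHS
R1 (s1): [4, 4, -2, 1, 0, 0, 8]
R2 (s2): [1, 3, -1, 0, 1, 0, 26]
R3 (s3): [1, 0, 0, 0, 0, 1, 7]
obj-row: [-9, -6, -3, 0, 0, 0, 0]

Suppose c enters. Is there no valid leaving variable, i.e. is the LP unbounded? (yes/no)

yes

Every constraint-row entry in column c is ≤ 0, so increasing c is unbounded.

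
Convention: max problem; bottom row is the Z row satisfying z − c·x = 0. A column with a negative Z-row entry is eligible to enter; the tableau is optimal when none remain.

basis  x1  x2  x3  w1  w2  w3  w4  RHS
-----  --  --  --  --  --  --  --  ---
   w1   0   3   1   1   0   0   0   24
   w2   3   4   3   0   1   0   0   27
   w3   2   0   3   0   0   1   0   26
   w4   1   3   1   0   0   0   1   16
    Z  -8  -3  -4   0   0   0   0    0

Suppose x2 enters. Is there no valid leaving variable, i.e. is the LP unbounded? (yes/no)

Column x2 has positive entries in row(s) 1, 2, 4, so the ratio test bounds it — not unbounded.

no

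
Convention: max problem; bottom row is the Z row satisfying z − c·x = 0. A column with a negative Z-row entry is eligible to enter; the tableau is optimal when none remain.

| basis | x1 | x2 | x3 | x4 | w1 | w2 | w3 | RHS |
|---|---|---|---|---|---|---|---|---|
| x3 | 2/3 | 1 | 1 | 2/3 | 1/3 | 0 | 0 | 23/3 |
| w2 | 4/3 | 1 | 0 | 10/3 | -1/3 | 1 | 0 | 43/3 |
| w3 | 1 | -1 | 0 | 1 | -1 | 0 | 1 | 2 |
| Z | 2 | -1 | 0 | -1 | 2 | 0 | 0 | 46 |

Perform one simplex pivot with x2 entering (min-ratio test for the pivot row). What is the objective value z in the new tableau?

Ratio test on column x2 — row 1: (23/3)/1 = 23/3; row 2: (43/3)/1 = 43/3; row 3: entry -1 ≤ 0. Minimum is 23/3 at row 1 (x3 leaves); pivot element 1.
Pivot on row 1; the Z-row RHS becomes 46 − (-1)·(23/3) = 161/3.

161/3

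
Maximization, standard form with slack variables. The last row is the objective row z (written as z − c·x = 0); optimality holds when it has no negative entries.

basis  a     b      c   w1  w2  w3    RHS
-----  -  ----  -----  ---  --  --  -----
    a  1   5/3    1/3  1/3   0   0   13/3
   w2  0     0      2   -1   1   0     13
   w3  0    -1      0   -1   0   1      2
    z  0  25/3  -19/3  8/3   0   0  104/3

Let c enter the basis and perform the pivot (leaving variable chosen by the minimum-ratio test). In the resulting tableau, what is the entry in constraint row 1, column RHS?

Ratio test on column c — row 1: (13/3)/(1/3) = 13; row 2: 13/2 = 13/2; row 3: entry 0 ≤ 0. Minimum is 13/2 at row 2 (w2 leaves); pivot element 2.
Divide row 2 by 2; eliminate column c from the other rows.
Row 1 update in column RHS: 13/3 − (1/3)·(13/2) = 13/6.

13/6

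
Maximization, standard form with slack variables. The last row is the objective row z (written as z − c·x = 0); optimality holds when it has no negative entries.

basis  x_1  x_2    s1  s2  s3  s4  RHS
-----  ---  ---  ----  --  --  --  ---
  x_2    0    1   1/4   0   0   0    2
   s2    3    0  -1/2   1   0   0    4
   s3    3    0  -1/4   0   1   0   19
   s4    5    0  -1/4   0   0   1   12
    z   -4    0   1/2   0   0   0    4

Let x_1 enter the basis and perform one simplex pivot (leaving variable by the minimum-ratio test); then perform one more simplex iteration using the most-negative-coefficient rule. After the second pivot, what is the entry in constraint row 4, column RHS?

Ratio test on column x_1 — row 1: entry 0 ≤ 0; row 2: 4/3 = 4/3; row 3: 19/3 = 19/3; row 4: 12/5 = 12/5. Minimum is 4/3 at row 2 (s2 leaves); pivot element 3.
Divide row 2 by 3; eliminate column x_1 from the other rows.
Second iteration: most negative z-row entry is -1/6 in column s1, so s1 enters.
Ratio test on column s1 — row 1: 2/(1/4) = 8; row 2: entry -1/6 ≤ 0; row 3: 15/(1/4) = 60; row 4: (16/3)/(7/12) = 64/7. Minimum is 8 at row 1 (x_2 leaves); pivot element 1/4.
Divide row 1 by 1/4; eliminate column s1 from the other rows.
After both pivots, the entry at constraint row 4, column RHS is 2/3.

2/3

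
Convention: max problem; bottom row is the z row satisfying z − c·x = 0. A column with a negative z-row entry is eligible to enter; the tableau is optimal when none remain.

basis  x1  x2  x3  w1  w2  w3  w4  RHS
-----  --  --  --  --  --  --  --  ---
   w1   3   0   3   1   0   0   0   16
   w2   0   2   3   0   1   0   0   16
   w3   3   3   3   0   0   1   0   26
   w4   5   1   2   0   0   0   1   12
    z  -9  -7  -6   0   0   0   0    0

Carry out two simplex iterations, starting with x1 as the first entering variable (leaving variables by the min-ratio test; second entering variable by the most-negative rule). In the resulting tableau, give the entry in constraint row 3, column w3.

5/12

Ratio test on column x1 — row 1: 16/3 = 16/3; row 2: entry 0 ≤ 0; row 3: 26/3 = 26/3; row 4: 12/5 = 12/5. Minimum is 12/5 at row 4 (w4 leaves); pivot element 5.
Divide row 4 by 5; eliminate column x1 from the other rows.
Second iteration: most negative z-row entry is -26/5 in column x2, so x2 enters.
Ratio test on column x2 — row 1: entry -3/5 ≤ 0; row 2: 16/2 = 8; row 3: (94/5)/(12/5) = 47/6; row 4: (12/5)/(1/5) = 12. Minimum is 47/6 at row 3 (w3 leaves); pivot element 12/5.
Divide row 3 by 12/5; eliminate column x2 from the other rows.
After both pivots, the entry at constraint row 3, column w3 is 5/12.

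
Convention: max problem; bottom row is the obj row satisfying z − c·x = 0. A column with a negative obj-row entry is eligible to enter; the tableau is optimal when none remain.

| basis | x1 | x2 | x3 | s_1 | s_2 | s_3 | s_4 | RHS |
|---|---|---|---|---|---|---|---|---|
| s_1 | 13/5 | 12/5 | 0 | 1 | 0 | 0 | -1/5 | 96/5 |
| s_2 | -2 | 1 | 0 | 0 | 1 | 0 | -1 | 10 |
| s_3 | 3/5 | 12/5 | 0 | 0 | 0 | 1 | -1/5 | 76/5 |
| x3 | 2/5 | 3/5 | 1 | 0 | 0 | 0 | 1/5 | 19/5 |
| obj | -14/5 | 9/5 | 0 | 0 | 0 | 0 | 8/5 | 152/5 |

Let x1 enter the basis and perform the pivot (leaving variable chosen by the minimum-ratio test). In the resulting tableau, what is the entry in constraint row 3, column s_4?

Ratio test on column x1 — row 1: (96/5)/(13/5) = 96/13; row 2: entry -2 ≤ 0; row 3: (76/5)/(3/5) = 76/3; row 4: (19/5)/(2/5) = 19/2. Minimum is 96/13 at row 1 (s_1 leaves); pivot element 13/5.
Divide row 1 by 13/5; eliminate column x1 from the other rows.
Row 3 update in column s_4: -1/5 − (3/5)·(-1/13) = -2/13.

-2/13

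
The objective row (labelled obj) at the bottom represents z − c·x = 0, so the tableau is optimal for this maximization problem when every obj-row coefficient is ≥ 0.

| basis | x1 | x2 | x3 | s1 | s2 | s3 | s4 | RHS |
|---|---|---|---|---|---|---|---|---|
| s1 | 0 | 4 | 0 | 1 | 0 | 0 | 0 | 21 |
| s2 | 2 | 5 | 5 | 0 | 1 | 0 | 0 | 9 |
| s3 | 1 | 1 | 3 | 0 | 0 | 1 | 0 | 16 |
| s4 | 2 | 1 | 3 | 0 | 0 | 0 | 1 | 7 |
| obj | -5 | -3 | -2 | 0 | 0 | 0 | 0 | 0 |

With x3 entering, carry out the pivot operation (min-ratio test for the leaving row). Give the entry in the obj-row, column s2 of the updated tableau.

2/5

Ratio test on column x3 — row 1: entry 0 ≤ 0; row 2: 9/5 = 9/5; row 3: 16/3 = 16/3; row 4: 7/3 = 7/3. Minimum is 9/5 at row 2 (s2 leaves); pivot element 5.
Divide row 2 by 5; eliminate column x3 from the other rows.
obj-row update in column s2: 0 − (-2)·(1/5) = 2/5.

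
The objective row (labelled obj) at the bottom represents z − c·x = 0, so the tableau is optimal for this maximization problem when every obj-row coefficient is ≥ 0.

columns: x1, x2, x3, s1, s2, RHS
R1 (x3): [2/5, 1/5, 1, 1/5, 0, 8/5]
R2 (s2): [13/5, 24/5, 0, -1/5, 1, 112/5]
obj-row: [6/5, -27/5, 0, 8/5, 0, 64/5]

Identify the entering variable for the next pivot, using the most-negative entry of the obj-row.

Negative obj-row entries: x2: -27/5.
The most negative is -27/5 in column x2, so x2 enters.

x2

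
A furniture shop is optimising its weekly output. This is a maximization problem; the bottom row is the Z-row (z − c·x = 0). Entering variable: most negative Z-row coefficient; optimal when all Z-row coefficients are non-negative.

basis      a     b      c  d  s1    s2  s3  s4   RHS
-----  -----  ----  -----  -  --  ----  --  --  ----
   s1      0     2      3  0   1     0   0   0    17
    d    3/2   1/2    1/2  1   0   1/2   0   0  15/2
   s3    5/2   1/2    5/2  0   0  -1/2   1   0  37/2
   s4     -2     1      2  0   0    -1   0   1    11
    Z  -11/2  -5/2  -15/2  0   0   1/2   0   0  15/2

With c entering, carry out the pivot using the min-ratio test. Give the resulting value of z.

195/4

Ratio test on column c — row 1: 17/3 = 17/3; row 2: (15/2)/(1/2) = 15; row 3: (37/2)/(5/2) = 37/5; row 4: 11/2 = 11/2. Minimum is 11/2 at row 4 (s4 leaves); pivot element 2.
Pivot on row 4; the Z-row RHS becomes 15/2 − (-15/2)·(11/2) = 195/4.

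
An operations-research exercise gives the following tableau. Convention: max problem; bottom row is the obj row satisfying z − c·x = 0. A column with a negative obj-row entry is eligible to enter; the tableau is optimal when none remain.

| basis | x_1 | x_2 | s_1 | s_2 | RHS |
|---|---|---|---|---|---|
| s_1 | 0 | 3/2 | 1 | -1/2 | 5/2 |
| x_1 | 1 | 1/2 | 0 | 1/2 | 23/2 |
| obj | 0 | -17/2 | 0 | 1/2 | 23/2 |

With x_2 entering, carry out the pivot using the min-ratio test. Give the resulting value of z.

77/3

Ratio test on column x_2 — row 1: (5/2)/(3/2) = 5/3; row 2: (23/2)/(1/2) = 23. Minimum is 5/3 at row 1 (s_1 leaves); pivot element 3/2.
Pivot on row 1; the obj-row RHS becomes 23/2 − (-17/2)·(5/3) = 77/3.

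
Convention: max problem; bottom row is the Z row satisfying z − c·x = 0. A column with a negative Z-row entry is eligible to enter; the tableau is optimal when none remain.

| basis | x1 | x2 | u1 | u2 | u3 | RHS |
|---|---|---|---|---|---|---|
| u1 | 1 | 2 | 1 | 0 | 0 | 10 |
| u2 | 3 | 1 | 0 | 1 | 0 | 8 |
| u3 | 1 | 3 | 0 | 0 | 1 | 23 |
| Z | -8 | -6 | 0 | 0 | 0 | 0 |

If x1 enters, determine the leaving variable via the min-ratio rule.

u2

Column x1 entries and ratios — u1: 10/1 = 10; u2: 8/3 = 8/3; u3: 23/1 = 23.
Smallest ratio is 8/3 in the row of u2, so u2 leaves.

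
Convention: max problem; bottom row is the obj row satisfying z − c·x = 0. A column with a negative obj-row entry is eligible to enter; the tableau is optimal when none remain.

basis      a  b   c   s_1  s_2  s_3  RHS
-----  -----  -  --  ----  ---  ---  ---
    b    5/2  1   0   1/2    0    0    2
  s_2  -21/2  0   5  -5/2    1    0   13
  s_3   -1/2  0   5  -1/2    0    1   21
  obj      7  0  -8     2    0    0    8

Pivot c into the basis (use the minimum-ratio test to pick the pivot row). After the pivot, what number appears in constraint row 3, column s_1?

Ratio test on column c — row 1: entry 0 ≤ 0; row 2: 13/5 = 13/5; row 3: 21/5 = 21/5. Minimum is 13/5 at row 2 (s_2 leaves); pivot element 5.
Divide row 2 by 5; eliminate column c from the other rows.
Row 3 update in column s_1: -1/2 − 5·(-1/2) = 2.

2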